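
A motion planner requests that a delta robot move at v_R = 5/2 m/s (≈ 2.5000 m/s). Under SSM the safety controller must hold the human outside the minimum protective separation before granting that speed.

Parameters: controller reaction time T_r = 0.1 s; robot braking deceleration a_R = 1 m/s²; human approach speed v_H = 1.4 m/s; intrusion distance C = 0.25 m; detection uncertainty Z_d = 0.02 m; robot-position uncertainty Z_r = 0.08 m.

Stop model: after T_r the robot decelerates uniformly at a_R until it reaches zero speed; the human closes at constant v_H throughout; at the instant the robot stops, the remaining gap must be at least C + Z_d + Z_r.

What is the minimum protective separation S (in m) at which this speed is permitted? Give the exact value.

stop time T_s = (5/2)/1 = 2.5000 s
robot covers v_R·T_r = 2.5000·0.1000 = 0.2500 m before braking
braking distance = 2.5000²/(2·1.0000) = 3.1250 m
human over T_r+T_s: 1.4000·(0.1000+2.5000) = 3.6400 m
margins: 0.2500+0.0200+0.0800 = 0.3500 m
S_min ≈ 0.2500+3.1250+3.6400+0.3500  ⇒  S_min = 1473/200 m

S_min = 1473/200 m = 7.3650 m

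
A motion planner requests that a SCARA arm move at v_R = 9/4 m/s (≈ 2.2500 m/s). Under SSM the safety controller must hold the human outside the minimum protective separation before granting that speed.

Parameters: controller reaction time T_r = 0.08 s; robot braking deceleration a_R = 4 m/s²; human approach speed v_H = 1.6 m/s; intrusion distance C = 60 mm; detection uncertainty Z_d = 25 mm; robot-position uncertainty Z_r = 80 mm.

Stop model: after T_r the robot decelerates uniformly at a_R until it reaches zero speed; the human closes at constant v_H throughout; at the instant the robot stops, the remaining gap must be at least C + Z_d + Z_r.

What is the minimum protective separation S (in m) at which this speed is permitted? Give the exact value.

S_min = 32093/16000 m = 2.0058 m

stop time T_s = (9/4)/4 = 0.5625 s
robot in T_r: 2.2500·0.0800 = 0.1800 m
robot under decel: 2.2500²/(2·4.0000) = 0.6328 m
human over T_r+T_s: 1.6000·(0.0800+0.5625) = 1.0280 m
margins: 0.0600+0.0250+0.0800 = 0.1650 m
S_min ≈ 0.1800+0.6328+1.0280+0.1650  ⇒  S_min = 32093/16000 m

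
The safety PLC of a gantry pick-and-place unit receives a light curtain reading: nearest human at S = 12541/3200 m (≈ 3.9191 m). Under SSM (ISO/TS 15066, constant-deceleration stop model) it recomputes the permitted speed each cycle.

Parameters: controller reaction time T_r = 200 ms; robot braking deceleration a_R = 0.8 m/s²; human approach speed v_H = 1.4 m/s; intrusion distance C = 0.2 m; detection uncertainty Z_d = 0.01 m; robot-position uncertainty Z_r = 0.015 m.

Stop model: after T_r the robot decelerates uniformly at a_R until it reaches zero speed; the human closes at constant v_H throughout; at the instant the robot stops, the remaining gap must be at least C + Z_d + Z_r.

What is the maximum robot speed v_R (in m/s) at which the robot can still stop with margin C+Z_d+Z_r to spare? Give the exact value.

v_R_max = 5/4 m/s = 1.2500 m/s

collect terms ⇒ (5/8)·v_R² + (39/20)·v_R + (-437/128) = 0
  disc = (39/20)² − 4·(5/8)·(-437/128) = 78961/6400 ; √disc = 281/80
  v_R = (−(39/20) + 281/80) / (2·(5/8)) = 5/4 m/s
check:
stop time T_s = (5/4)/(4/5) = 1.5625 s
robot covers v_R·T_r = 1.2500·0.2000 = 0.2500 m before braking
robot under decel: 1.2500²/(2·0.8000) = 0.9766 m
person approaches 1.4000·(0.2000+1.5625) = 2.4675 m
residual clearance needed = 0.2000+0.0100+0.0150 = 0.2250 m
sum ≈ 0.2500+0.9766+2.4675+0.2250 ≈ 3.9191 m = S ✓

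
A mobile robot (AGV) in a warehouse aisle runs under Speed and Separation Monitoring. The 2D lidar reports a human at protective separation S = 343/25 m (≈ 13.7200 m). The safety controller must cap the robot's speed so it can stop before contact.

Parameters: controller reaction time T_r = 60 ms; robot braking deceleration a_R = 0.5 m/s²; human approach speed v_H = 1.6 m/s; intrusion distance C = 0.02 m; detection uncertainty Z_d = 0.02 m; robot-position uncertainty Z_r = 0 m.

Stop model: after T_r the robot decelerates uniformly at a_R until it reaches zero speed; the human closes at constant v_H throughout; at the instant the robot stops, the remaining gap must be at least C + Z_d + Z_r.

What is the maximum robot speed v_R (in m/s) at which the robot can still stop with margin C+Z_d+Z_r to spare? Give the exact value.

collect terms ⇒ (1)·v_R² + (163/50)·v_R + (-1698/125) = 0
  disc = (163/50)² − 4·(1)·(-1698/125) = 162409/2500 ; √disc = 403/50
  v_R = (−(163/50) + 403/50) / (2·(1)) = 12/5 m/s
check:
T_s = v_R/a_R = (12/5)/(1/2) = 4.8000 s
robot in T_r: 2.4000·0.0600 = 0.1440 m
braking distance = 2.4000²/(2·0.5000) = 5.7600 m
person approaches 1.6000·(0.0600+4.8000) = 7.7760 m
margins: 0.0200+0.0200+0.0000 = 0.0400 m
sum ≈ 0.1440+5.7600+7.7760+0.0400 ≈ 13.7200 m = S ✓

v_R_max = 12/5 m/s = 2.4000 m/s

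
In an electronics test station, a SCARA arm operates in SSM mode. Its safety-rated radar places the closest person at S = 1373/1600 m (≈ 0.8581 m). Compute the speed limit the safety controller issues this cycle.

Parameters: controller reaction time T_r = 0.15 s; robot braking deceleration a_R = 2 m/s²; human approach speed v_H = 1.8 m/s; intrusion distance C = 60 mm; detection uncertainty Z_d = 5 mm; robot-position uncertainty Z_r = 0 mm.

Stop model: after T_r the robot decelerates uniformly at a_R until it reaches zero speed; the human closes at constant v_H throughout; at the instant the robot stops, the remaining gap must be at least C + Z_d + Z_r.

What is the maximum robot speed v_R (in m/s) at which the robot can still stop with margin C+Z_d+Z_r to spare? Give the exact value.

collect terms ⇒ (1/4)·v_R² + (21/20)·v_R + (-837/1600) = 0
  disc = (21/20)² − 4·(1/4)·(-837/1600) = 2601/1600 ; √disc = 51/40
  v_R = (−(21/20) + 51/40) / (2·(1/4)) = 9/20 m/s
check:
T_s = v_R/a_R = (9/20)/2 = 0.2250 s
reaction-phase robot travel = 0.4500·0.1500 = 0.0675 m
braking distance = 0.4500²/(2·2.0000) = 0.0506 m
human over T_r+T_s: 1.8000·(0.1500+0.2250) = 0.6750 m
C+Z_d+Z_r = 0.0600+0.0050+0.0000 = 0.0650 m
sum ≈ 0.0675+0.0506+0.6750+0.0650 ≈ 0.8581 m = S ✓

v_R_max = 9/20 m/s = 0.4500 m/s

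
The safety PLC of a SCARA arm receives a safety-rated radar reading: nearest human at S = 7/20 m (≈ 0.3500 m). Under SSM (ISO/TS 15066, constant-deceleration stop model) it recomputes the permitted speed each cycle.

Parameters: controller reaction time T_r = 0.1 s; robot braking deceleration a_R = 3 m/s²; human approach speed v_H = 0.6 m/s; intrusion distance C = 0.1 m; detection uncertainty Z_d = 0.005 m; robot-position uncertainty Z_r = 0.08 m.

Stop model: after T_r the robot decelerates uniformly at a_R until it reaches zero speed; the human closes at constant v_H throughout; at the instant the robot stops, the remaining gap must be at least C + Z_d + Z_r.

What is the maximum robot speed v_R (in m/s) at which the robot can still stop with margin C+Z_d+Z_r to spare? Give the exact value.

collect terms ⇒ (1/6)·v_R² + (3/10)·v_R + (-21/200) = 0
  disc = (3/10)² − 4·(1/6)·(-21/200) = 4/25 ; √disc = 2/5
  v_R = (−(3/10) + 2/5) / (2·(1/6)) = 3/10 m/s
check:
stop time T_s = (3/10)/3 = 0.1000 s
robot in T_r: 0.3000·0.1000 = 0.0300 m
robot under decel: 0.3000²/(2·3.0000) = 0.0150 m
human over T_r+T_s: 0.6000·(0.1000+0.1000) = 0.1200 m
margins: 0.1000+0.0050+0.0800 = 0.1850 m
sum ≈ 0.0300+0.0150+0.1200+0.1850 ≈ 0.3500 m = S ✓

v_R_max = 3/10 m/s = 0.3000 m/s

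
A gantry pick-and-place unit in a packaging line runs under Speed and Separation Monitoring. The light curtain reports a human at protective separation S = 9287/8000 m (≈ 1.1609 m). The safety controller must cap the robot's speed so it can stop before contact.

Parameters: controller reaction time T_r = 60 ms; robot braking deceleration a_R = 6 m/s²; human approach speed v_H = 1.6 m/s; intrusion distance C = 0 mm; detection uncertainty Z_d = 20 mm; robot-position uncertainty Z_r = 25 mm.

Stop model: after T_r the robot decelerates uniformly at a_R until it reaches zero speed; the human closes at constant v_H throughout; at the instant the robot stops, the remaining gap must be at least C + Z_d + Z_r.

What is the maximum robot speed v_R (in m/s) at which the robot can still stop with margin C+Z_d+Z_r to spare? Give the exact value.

v_R_max = 41/20 m/s = 2.0500 m/s

collect terms ⇒ (1/12)·v_R² + (49/150)·v_R + (-8159/8000) = 0
  disc = (49/150)² − 4·(1/12)·(-8159/8000) = 160801/360000 ; √disc = 401/600
  v_R = (−(49/150) + 401/600) / (2·(1/12)) = 41/20 m/s
check:
braking lasts T_s = (41/20)/6 = 0.3417 s
robot in T_r: 2.0500·0.0600 = 0.1230 m
braking distance = 2.0500²/(2·6.0000) = 0.3502 m
person approaches 1.6000·(0.0600+0.3417) = 0.6427 m
margins: 0.0000+0.0200+0.0250 = 0.0450 m
sum ≈ 0.1230+0.3502+0.6427+0.0450 ≈ 1.1609 m = S ✓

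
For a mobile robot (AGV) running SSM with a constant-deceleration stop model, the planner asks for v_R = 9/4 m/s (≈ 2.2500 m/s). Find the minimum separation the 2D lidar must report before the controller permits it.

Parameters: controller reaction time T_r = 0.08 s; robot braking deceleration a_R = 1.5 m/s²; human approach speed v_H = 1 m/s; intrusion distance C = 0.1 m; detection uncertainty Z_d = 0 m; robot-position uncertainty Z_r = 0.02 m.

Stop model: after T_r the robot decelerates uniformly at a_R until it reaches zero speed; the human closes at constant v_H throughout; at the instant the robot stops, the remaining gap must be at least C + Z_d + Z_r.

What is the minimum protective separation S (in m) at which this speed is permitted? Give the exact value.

braking lasts T_s = (9/4)/(3/2) = 1.5000 s
robot covers v_R·T_r = 2.2500·0.0800 = 0.1800 m before braking
braking distance = 2.2500²/(2·1.5000) = 1.6875 m
human closes 1.0000·1.5800 = 1.5800 m
margins: 0.1000+0.0000+0.0200 = 0.1200 m
S_min ≈ 0.1800+1.6875+1.5800+0.1200  ⇒  S_min = 1427/400 m

S_min = 1427/400 m = 3.5675 m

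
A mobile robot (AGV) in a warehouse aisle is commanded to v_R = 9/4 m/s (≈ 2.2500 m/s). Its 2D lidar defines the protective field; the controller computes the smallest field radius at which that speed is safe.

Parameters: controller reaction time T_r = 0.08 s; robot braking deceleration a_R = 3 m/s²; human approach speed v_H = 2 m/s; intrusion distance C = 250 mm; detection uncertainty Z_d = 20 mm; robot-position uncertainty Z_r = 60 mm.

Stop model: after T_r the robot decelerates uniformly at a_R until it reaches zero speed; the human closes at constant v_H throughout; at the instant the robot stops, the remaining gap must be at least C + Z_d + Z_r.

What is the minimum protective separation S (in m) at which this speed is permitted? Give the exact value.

braking lasts T_s = (9/4)/3 = 0.7500 s
robot covers v_R·T_r = 2.2500·0.0800 = 0.1800 m before braking
robot covers 2.2500·0.7500 − ½·3.0000·0.7500² = 0.8438 m while stopping
human over T_r+T_s: 2.0000·(0.0800+0.7500) = 1.6600 m
residual clearance needed = 0.2500+0.0200+0.0600 = 0.3300 m
S_min ≈ 0.1800+0.8438+1.6600+0.3300  ⇒  S_min = 2411/800 m

S_min = 2411/800 m = 3.0137 m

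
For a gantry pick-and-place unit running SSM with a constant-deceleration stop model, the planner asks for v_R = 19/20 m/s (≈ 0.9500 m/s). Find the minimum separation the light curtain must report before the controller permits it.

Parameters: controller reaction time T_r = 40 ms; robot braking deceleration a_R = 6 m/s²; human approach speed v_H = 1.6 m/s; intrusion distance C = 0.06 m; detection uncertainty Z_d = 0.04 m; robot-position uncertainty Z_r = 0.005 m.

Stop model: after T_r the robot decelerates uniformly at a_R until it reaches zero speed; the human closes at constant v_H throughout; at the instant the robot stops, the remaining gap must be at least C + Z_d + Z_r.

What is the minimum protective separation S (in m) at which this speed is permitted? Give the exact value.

S_min = 12853/24000 m = 0.5355 m

braking lasts T_s = (19/20)/6 = 0.1583 s
robot covers v_R·T_r = 0.9500·0.0400 = 0.0380 m before braking
robot under decel: 0.9500²/(2·6.0000) = 0.0752 m
human over T_r+T_s: 1.6000·(0.0400+0.1583) = 0.3173 m
margins: 0.0600+0.0400+0.0050 = 0.1050 m
S_min ≈ 0.0380+0.0752+0.3173+0.1050  ⇒  S_min = 12853/24000 m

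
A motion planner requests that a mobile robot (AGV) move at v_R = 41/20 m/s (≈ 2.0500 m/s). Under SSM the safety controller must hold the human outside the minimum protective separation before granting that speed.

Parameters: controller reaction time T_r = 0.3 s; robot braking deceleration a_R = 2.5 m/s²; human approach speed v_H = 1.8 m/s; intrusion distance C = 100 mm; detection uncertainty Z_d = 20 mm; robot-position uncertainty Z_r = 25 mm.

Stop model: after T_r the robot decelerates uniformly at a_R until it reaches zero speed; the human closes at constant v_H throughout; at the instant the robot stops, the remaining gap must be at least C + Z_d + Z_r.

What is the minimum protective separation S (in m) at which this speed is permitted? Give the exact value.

braking lasts T_s = (41/20)/(5/2) = 0.8200 s
reaction-phase robot travel = 2.0500·0.3000 = 0.6150 m
robot covers 2.0500·0.8200 − ½·2.5000·0.8200² = 0.8405 m while stopping
human over T_r+T_s: 1.8000·(0.3000+0.8200) = 2.0160 m
residual clearance needed = 0.1000+0.0200+0.0250 = 0.1450 m
S_min ≈ 0.6150+0.8405+2.0160+0.1450  ⇒  S_min = 7233/2000 m

S_min = 7233/2000 m = 3.6165 m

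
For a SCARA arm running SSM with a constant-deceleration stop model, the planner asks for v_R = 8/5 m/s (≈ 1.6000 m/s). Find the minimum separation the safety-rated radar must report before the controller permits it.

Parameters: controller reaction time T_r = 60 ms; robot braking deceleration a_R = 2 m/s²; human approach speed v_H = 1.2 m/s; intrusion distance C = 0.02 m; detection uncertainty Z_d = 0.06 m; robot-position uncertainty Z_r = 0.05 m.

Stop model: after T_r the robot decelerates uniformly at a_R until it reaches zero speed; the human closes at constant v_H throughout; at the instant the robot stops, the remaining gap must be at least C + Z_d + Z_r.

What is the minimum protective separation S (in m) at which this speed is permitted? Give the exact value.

S_min = 949/500 m = 1.8980 m

braking lasts T_s = (8/5)/2 = 0.8000 s
reaction-phase robot travel = 1.6000·0.0600 = 0.0960 m
braking distance = 1.6000²/(2·2.0000) = 0.6400 m
person approaches 1.2000·(0.0600+0.8000) = 1.0320 m
margins: 0.0200+0.0600+0.0500 = 0.1300 m
S_min ≈ 0.0960+0.6400+1.0320+0.1300  ⇒  S_min = 949/500 m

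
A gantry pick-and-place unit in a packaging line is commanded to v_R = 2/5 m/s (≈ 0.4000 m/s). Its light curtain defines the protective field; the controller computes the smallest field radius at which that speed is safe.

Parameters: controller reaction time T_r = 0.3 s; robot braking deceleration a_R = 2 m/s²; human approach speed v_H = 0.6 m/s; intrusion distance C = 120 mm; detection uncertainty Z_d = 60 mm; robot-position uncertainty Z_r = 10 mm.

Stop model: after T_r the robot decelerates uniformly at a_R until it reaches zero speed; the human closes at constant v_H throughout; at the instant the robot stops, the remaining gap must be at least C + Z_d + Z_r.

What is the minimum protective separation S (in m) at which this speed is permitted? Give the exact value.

braking lasts T_s = (2/5)/2 = 0.2000 s
reaction-phase robot travel = 0.4000·0.3000 = 0.1200 m
braking distance = 0.4000²/(2·2.0000) = 0.0400 m
human closes 0.6000·0.5000 = 0.3000 m
margins: 0.1200+0.0600+0.0100 = 0.1900 m
S_min ≈ 0.1200+0.0400+0.3000+0.1900  ⇒  S_min = 13/20 m

S_min = 13/20 m = 0.6500 m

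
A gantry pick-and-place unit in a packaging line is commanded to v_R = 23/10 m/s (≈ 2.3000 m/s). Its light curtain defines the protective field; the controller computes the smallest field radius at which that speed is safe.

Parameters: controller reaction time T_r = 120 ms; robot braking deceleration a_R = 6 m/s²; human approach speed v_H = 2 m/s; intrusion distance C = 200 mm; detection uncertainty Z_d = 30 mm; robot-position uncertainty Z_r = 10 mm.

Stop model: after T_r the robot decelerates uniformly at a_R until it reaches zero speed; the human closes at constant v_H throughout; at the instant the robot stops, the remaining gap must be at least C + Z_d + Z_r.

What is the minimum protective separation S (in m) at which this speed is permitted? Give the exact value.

S_min = 3927/2000 m = 1.9635 m

stop time T_s = (23/10)/6 = 0.3833 s
robot covers v_R·T_r = 2.3000·0.1200 = 0.2760 m before braking
robot under decel: 2.3000²/(2·6.0000) = 0.4408 m
human closes 2.0000·0.5033 = 1.0067 m
C+Z_d+Z_r = 0.2000+0.0300+0.0100 = 0.2400 m
S_min ≈ 0.2760+0.4408+1.0067+0.2400  ⇒  S_min = 3927/2000 m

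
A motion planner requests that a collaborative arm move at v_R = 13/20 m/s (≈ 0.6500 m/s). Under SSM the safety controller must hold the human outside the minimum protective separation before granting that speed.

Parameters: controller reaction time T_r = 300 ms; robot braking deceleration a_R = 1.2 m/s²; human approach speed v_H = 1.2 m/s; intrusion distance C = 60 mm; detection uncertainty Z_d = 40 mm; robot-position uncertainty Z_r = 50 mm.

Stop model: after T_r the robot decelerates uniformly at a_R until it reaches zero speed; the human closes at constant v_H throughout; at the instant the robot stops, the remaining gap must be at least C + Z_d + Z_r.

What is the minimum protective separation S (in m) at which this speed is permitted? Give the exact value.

stop time T_s = (13/20)/(6/5) = 0.5417 s
reaction-phase robot travel = 0.6500·0.3000 = 0.1950 m
robot under decel: 0.6500²/(2·1.2000) = 0.1760 m
person approaches 1.2000·(0.3000+0.5417) = 1.0100 m
margins: 0.0600+0.0400+0.0500 = 0.1500 m
S_min ≈ 0.1950+0.1760+1.0100+0.1500  ⇒  S_min = 7349/4800 m

S_min = 7349/4800 m = 1.5310 m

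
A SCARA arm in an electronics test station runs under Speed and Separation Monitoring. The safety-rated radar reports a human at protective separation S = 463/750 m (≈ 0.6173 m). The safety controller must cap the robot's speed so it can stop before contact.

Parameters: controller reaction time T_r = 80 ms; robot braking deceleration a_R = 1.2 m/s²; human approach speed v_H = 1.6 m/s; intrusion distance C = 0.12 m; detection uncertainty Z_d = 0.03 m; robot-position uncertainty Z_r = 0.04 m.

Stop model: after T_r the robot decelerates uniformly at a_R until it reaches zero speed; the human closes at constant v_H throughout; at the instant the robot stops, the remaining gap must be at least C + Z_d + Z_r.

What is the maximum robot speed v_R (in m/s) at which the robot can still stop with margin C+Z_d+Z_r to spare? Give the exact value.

at the boundary: (5/12)·v² + (106/75)·v + (-449/1500) = 0
  disc = (106/75)² − 4·(5/12)·(-449/1500) = 6241/2500 ; √disc = 79/50
  v_R = (−(106/75) + 79/50) / (2·(5/12)) = 1/5 m/s
check:
stop time T_s = (1/5)/(6/5) = 0.1667 s
robot in T_r: 0.2000·0.0800 = 0.0160 m
braking distance = 0.2000²/(2·1.2000) = 0.0167 m
human closes 1.6000·0.2467 = 0.3947 m
residual clearance needed = 0.1200+0.0300+0.0400 = 0.1900 m
sum ≈ 0.0160+0.0167+0.3947+0.1900 ≈ 0.6173 m = S ✓

v_R_max = 1/5 m/s = 0.2000 m/s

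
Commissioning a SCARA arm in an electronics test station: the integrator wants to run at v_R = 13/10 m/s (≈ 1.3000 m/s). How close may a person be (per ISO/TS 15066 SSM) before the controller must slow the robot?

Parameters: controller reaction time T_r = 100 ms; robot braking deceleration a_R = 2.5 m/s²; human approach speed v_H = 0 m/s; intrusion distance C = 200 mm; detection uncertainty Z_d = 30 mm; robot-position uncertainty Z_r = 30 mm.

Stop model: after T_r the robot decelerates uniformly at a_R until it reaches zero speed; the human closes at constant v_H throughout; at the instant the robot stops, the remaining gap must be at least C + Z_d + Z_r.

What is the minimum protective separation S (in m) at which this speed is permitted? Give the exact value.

stop time T_s = (13/10)/(5/2) = 0.5200 s
robot in T_r: 1.3000·0.1000 = 0.1300 m
braking distance = 1.3000²/(2·2.5000) = 0.3380 m
human over T_r+T_s: 0.0000·(0.1000+0.5200) = 0.0000 m
residual clearance needed = 0.2000+0.0300+0.0300 = 0.2600 m
S_min ≈ 0.1300+0.3380+0.0000+0.2600  ⇒  S_min = 91/125 m

S_min = 91/125 m = 0.7280 m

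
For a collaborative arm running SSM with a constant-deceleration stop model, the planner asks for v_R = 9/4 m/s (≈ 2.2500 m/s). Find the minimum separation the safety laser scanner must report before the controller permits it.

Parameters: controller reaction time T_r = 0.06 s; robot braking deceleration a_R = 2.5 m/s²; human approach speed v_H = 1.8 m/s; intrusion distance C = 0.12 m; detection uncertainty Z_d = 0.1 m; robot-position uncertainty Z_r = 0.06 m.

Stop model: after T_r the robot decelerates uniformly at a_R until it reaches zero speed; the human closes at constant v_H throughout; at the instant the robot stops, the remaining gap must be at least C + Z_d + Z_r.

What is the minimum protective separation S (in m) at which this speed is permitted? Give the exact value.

S_min = 6311/2000 m = 3.1555 m

braking lasts T_s = (9/4)/(5/2) = 0.9000 s
robot covers v_R·T_r = 2.2500·0.0600 = 0.1350 m before braking
robot covers 2.2500·0.9000 − ½·2.5000·0.9000² = 1.0125 m while stopping
person approaches 1.8000·(0.0600+0.9000) = 1.7280 m
C+Z_d+Z_r = 0.1200+0.1000+0.0600 = 0.2800 m
S_min ≈ 0.1350+1.0125+1.7280+0.2800  ⇒  S_min = 6311/2000 m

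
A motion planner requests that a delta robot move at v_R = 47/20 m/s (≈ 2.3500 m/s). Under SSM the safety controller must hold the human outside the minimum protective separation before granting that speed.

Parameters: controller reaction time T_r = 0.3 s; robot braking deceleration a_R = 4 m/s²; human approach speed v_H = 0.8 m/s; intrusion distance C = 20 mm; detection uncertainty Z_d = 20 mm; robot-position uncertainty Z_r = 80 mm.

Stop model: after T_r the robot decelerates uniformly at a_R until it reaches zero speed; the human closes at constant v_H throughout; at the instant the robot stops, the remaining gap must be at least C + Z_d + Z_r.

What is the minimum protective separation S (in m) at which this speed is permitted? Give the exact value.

S_min = 7121/3200 m = 2.2253 m

stop time T_s = (47/20)/4 = 0.5875 s
robot in T_r: 2.3500·0.3000 = 0.7050 m
robot covers 2.3500·0.5875 − ½·4.0000·0.5875² = 0.6903 m while stopping
person approaches 0.8000·(0.3000+0.5875) = 0.7100 m
residual clearance needed = 0.0200+0.0200+0.0800 = 0.1200 m
S_min ≈ 0.7050+0.6903+0.7100+0.1200  ⇒  S_min = 7121/3200 m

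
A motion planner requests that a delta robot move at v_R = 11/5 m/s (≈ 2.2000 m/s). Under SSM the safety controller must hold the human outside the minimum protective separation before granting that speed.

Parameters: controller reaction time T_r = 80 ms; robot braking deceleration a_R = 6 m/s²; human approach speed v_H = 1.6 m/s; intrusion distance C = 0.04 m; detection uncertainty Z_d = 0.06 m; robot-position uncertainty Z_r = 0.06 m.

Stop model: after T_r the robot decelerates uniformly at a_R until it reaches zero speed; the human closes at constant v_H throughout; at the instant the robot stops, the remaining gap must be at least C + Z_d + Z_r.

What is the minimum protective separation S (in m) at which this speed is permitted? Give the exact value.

T_s = v_R/a_R = (11/5)/6 = 0.3667 s
reaction-phase robot travel = 2.2000·0.0800 = 0.1760 m
braking distance = 2.2000²/(2·6.0000) = 0.4033 m
human closes 1.6000·0.4467 = 0.7147 m
margins: 0.0400+0.0600+0.0600 = 0.1600 m
S_min ≈ 0.1760+0.4033+0.7147+0.1600  ⇒  S_min = 727/500 m

S_min = 727/500 m = 1.4540 m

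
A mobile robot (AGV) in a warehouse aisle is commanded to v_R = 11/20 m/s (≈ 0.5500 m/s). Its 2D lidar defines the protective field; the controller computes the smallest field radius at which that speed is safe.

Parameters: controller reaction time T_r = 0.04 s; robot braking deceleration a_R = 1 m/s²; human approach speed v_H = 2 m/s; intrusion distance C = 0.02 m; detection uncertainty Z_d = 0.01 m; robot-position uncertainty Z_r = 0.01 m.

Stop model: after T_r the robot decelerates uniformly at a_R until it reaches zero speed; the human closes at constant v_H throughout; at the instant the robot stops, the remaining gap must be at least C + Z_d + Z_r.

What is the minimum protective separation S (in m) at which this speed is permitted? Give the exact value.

S_min = 5573/4000 m = 1.3933 m

stop time T_s = (11/20)/1 = 0.5500 s
robot covers v_R·T_r = 0.5500·0.0400 = 0.0220 m before braking
braking distance = 0.5500²/(2·1.0000) = 0.1512 m
person approaches 2.0000·(0.0400+0.5500) = 1.1800 m
residual clearance needed = 0.0200+0.0100+0.0100 = 0.0400 m
S_min ≈ 0.0220+0.1512+1.1800+0.0400  ⇒  S_min = 5573/4000 m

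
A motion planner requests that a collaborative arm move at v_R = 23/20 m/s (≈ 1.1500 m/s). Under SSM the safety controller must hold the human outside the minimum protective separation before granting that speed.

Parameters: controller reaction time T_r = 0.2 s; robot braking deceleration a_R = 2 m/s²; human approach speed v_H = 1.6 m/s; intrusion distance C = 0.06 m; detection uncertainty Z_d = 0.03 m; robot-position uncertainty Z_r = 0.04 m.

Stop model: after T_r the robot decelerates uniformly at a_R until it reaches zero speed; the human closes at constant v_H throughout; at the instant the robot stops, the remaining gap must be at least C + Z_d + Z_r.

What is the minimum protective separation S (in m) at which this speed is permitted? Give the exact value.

stop time T_s = (23/20)/2 = 0.5750 s
robot in T_r: 1.1500·0.2000 = 0.2300 m
robot covers 1.1500·0.5750 − ½·2.0000·0.5750² = 0.3306 m while stopping
human closes 1.6000·0.7750 = 1.2400 m
margins: 0.0600+0.0300+0.0400 = 0.1300 m
S_min ≈ 0.2300+0.3306+1.2400+0.1300  ⇒  S_min = 3089/1600 m

S_min = 3089/1600 m = 1.9306 m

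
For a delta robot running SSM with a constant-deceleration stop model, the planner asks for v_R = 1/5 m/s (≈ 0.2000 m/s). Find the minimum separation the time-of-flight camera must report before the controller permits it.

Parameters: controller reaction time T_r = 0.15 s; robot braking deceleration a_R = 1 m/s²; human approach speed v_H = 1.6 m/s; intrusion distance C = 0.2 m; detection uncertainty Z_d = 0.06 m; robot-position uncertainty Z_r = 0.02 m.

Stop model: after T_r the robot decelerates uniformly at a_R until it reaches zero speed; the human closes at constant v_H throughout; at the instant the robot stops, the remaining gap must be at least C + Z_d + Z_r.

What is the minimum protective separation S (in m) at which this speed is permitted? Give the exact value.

braking lasts T_s = (1/5)/1 = 0.2000 s
reaction-phase robot travel = 0.2000·0.1500 = 0.0300 m
robot under decel: 0.2000²/(2·1.0000) = 0.0200 m
person approaches 1.6000·(0.1500+0.2000) = 0.5600 m
residual clearance needed = 0.2000+0.0600+0.0200 = 0.2800 m
S_min ≈ 0.0300+0.0200+0.5600+0.2800  ⇒  S_min = 89/100 m

S_min = 89/100 m = 0.8900 m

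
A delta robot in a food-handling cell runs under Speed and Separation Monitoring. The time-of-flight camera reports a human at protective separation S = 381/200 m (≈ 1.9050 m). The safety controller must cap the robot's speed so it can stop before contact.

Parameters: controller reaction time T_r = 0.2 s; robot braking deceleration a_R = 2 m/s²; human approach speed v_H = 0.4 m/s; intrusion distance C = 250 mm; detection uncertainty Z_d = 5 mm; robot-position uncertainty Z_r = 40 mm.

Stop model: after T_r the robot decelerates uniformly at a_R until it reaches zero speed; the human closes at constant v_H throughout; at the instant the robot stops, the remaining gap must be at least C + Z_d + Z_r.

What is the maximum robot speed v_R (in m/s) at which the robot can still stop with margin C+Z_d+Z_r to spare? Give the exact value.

v_R_max = 9/5 m/s = 1.8000 m/s

collect terms ⇒ (1/4)·v_R² + (2/5)·v_R + (-153/100) = 0
  disc = (2/5)² − 4·(1/4)·(-153/100) = 169/100 ; √disc = 13/10
  v_R = (−(2/5) + 13/10) / (2·(1/4)) = 9/5 m/s
check:
T_s = v_R/a_R = (9/5)/2 = 0.9000 s
reaction-phase robot travel = 1.8000·0.2000 = 0.3600 m
braking distance = 1.8000²/(2·2.0000) = 0.8100 m
human over T_r+T_s: 0.4000·(0.2000+0.9000) = 0.4400 m
C+Z_d+Z_r = 0.2500+0.0050+0.0400 = 0.2950 m
sum ≈ 0.3600+0.8100+0.4400+0.2950 ≈ 1.9050 m = S ✓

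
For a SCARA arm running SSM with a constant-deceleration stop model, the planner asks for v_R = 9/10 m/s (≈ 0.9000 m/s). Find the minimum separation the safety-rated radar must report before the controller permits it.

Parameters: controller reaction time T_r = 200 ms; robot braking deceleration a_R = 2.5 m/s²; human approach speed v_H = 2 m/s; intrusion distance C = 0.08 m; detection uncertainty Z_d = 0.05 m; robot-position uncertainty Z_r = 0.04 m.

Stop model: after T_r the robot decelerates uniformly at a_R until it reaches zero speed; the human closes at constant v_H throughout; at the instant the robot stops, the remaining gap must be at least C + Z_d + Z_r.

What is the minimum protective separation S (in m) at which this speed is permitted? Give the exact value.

braking lasts T_s = (9/10)/(5/2) = 0.3600 s
robot in T_r: 0.9000·0.2000 = 0.1800 m
robot under decel: 0.9000²/(2·2.5000) = 0.1620 m
human over T_r+T_s: 2.0000·(0.2000+0.3600) = 1.1200 m
residual clearance needed = 0.0800+0.0500+0.0400 = 0.1700 m
S_min ≈ 0.1800+0.1620+1.1200+0.1700  ⇒  S_min = 204/125 m

S_min = 204/125 m = 1.6320 m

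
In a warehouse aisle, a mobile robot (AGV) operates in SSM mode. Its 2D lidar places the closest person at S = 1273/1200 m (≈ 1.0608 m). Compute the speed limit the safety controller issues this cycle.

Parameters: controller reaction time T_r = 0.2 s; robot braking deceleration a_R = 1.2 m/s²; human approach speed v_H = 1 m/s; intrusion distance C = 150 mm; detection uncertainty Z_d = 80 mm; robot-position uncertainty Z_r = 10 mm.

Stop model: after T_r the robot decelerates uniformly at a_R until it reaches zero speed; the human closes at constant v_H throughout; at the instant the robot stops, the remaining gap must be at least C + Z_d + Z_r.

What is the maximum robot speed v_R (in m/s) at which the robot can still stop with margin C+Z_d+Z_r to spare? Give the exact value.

quadratic (5/12)·v² + (31/30)·v + (-149/240) = 0
  disc = (31/30)² − 4·(5/12)·(-149/240) = 841/400 ; √disc = 29/20
  v_R = (−(31/30) + 29/20) / (2·(5/12)) = 1/2 m/s
check:
T_s = v_R/a_R = (1/2)/(6/5) = 0.4167 s
reaction-phase robot travel = 0.5000·0.2000 = 0.1000 m
robot covers 0.5000·0.4167 − ½·1.2000·0.4167² = 0.1042 m while stopping
human closes 1.0000·0.6167 = 0.6167 m
margins: 0.1500+0.0800+0.0100 = 0.2400 m
sum ≈ 0.1000+0.1042+0.6167+0.2400 ≈ 1.0608 m = S ✓

v_R_max = 1/2 m/s = 0.5000 m/s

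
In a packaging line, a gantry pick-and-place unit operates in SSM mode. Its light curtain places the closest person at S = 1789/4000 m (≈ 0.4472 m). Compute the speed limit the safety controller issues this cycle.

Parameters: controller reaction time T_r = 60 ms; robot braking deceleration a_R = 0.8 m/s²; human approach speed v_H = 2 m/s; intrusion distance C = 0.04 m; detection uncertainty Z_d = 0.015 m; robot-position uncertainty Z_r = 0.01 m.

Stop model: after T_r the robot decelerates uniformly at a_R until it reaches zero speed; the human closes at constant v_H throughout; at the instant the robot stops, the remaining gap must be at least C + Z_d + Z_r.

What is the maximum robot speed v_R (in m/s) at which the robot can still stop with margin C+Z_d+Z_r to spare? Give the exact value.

v_R_max = 1/10 m/s = 0.1000 m/s

collect terms ⇒ (5/8)·v_R² + (64/25)·v_R + (-1049/4000) = 0
  disc = (64/25)² − 4·(5/8)·(-1049/4000) = 288369/40000 ; √disc = 537/200
  v_R = (−(64/25) + 537/200) / (2·(5/8)) = 1/10 m/s
check:
T_s = v_R/a_R = (1/10)/(4/5) = 0.1250 s
reaction-phase robot travel = 0.1000·0.0600 = 0.0060 m
robot covers 0.1000·0.1250 − ½·0.8000·0.1250² = 0.0063 m while stopping
human over T_r+T_s: 2.0000·(0.0600+0.1250) = 0.3700 m
margins: 0.0400+0.0150+0.0100 = 0.0650 m
sum ≈ 0.0060+0.0063+0.3700+0.0650 ≈ 0.4472 m = S ✓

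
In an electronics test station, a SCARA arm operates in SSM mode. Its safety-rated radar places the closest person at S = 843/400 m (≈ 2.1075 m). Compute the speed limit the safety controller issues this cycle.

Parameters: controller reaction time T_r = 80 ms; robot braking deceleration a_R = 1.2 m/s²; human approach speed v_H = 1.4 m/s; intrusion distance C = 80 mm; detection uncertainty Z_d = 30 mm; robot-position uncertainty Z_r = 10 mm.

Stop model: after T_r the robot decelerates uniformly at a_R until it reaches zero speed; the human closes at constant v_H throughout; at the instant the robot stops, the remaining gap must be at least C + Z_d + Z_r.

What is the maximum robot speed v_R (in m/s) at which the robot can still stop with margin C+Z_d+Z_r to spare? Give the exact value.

v_R_max = 11/10 m/s = 1.1000 m/s

at the boundary: (5/12)·v² + (187/150)·v + (-3751/2000) = 0
  disc = (187/150)² − 4·(5/12)·(-3751/2000) = 421201/90000 ; √disc = 649/300
  v_R = (−(187/150) + 649/300) / (2·(5/12)) = 11/10 m/s
check:
T_s = v_R/a_R = (11/10)/(6/5) = 0.9167 s
reaction-phase robot travel = 1.1000·0.0800 = 0.0880 m
robot covers 1.1000·0.9167 − ½·1.2000·0.9167² = 0.5042 m while stopping
human over T_r+T_s: 1.4000·(0.0800+0.9167) = 1.3953 m
margins: 0.0800+0.0300+0.0100 = 0.1200 m
sum ≈ 0.0880+0.5042+1.3953+0.1200 ≈ 2.1075 m = S ✓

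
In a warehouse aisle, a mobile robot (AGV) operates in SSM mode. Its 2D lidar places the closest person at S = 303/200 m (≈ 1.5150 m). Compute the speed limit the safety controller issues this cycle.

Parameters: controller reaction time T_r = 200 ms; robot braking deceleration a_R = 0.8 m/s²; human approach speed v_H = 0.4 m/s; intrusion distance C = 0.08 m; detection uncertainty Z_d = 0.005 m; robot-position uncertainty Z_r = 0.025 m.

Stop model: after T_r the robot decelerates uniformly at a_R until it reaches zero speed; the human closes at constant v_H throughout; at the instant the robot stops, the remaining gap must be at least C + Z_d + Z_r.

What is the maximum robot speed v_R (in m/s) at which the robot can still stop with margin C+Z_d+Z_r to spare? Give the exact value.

collect terms ⇒ (5/8)·v_R² + (7/10)·v_R + (-53/40) = 0
  disc = (7/10)² − 4·(5/8)·(-53/40) = 1521/400 ; √disc = 39/20
  v_R = (−(7/10) + 39/20) / (2·(5/8)) = 1 m/s
check:
T_s = v_R/a_R = 1/(4/5) = 1.2500 s
reaction-phase robot travel = 1.0000·0.2000 = 0.2000 m
braking distance = 1.0000²/(2·0.8000) = 0.6250 m
human closes 0.4000·1.4500 = 0.5800 m
margins: 0.0800+0.0050+0.0250 = 0.1100 m
sum ≈ 0.2000+0.6250+0.5800+0.1100 ≈ 1.5150 m = S ✓

v_R_max = 1 m/s = 1.0000 m/s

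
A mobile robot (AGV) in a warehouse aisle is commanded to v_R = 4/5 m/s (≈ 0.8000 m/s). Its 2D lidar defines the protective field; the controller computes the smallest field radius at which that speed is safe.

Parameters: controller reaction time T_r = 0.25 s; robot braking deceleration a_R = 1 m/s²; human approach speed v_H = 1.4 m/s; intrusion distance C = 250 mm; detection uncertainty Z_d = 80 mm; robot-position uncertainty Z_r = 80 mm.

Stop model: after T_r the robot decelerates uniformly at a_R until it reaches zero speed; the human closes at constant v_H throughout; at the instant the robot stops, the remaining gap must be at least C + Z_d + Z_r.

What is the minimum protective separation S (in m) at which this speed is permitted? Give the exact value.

S_min = 12/5 m = 2.4000 m

T_s = v_R/a_R = (4/5)/1 = 0.8000 s
reaction-phase robot travel = 0.8000·0.2500 = 0.2000 m
braking distance = 0.8000²/(2·1.0000) = 0.3200 m
human over T_r+T_s: 1.4000·(0.2500+0.8000) = 1.4700 m
margins: 0.2500+0.0800+0.0800 = 0.4100 m
S_min ≈ 0.2000+0.3200+1.4700+0.4100  ⇒  S_min = 12/5 m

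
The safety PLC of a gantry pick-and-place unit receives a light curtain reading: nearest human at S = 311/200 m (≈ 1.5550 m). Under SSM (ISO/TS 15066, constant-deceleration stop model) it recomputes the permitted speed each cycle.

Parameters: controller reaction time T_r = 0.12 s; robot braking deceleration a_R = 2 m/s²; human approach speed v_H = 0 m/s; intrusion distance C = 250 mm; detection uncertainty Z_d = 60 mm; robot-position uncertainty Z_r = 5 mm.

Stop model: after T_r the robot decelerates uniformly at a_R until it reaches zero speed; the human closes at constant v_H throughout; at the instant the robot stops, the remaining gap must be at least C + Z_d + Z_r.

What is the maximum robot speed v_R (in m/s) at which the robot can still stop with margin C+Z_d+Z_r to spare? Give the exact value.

v_R_max = 2 m/s = 2.0000 m/s

collect terms ⇒ (1/4)·v_R² + (3/25)·v_R + (-31/25) = 0
  disc = (3/25)² − 4·(1/4)·(-31/25) = 784/625 ; √disc = 28/25
  v_R = (−(3/25) + 28/25) / (2·(1/4)) = 2 m/s
check:
braking lasts T_s = 2/2 = 1.0000 s
reaction-phase robot travel = 2.0000·0.1200 = 0.2400 m
braking distance = 2.0000²/(2·2.0000) = 1.0000 m
human closes 0.0000·1.1200 = 0.0000 m
C+Z_d+Z_r = 0.2500+0.0600+0.0050 = 0.3150 m
sum ≈ 0.2400+1.0000+0.0000+0.3150 ≈ 1.5550 m = S ✓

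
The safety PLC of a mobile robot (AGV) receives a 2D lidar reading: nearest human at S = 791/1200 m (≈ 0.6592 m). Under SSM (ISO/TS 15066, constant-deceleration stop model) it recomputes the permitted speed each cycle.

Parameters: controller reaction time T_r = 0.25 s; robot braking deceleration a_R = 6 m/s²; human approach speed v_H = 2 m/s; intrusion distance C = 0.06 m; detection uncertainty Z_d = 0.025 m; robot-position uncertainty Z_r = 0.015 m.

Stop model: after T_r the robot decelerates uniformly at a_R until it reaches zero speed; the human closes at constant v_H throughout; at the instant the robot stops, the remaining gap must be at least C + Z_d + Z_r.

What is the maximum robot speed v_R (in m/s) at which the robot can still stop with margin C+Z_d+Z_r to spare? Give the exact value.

collect terms ⇒ (1/12)·v_R² + (7/12)·v_R + (-71/1200) = 0
  disc = (7/12)² − 4·(1/12)·(-71/1200) = 9/25 ; √disc = 3/5
  v_R = (−(7/12) + 3/5) / (2·(1/12)) = 1/10 m/s
check:
stop time T_s = (1/10)/6 = 0.0167 s
robot in T_r: 0.1000·0.2500 = 0.0250 m
braking distance = 0.1000²/(2·6.0000) = 0.0008 m
human closes 2.0000·0.2667 = 0.5333 m
residual clearance needed = 0.0600+0.0250+0.0150 = 0.1000 m
sum ≈ 0.0250+0.0008+0.5333+0.1000 ≈ 0.6592 m = S ✓

v_R_max = 1/10 m/s = 0.1000 m/s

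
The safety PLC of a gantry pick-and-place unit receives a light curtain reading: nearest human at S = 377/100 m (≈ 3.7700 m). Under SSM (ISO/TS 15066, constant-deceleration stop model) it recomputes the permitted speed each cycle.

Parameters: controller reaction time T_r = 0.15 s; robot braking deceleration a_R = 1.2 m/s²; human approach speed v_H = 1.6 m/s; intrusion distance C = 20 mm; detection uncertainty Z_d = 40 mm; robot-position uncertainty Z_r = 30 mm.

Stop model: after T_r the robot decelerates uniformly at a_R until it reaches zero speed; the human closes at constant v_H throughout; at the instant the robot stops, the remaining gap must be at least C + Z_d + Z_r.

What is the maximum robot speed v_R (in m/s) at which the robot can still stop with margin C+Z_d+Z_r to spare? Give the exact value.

v_R_max = 8/5 m/s = 1.6000 m/s

collect terms ⇒ (5/12)·v_R² + (89/60)·v_R + (-86/25) = 0
  disc = (89/60)² − 4·(5/12)·(-86/25) = 28561/3600 ; √disc = 169/60
  v_R = (−(89/60) + 169/60) / (2·(5/12)) = 8/5 m/s
check:
stop time T_s = (8/5)/(6/5) = 1.3333 s
reaction-phase robot travel = 1.6000·0.1500 = 0.2400 m
robot covers 1.6000·1.3333 − ½·1.2000·1.3333² = 1.0667 m while stopping
human over T_r+T_s: 1.6000·(0.1500+1.3333) = 2.3733 m
C+Z_d+Z_r = 0.0200+0.0400+0.0300 = 0.0900 m
sum ≈ 0.2400+1.0667+2.3733+0.0900 ≈ 3.7700 m = S ✓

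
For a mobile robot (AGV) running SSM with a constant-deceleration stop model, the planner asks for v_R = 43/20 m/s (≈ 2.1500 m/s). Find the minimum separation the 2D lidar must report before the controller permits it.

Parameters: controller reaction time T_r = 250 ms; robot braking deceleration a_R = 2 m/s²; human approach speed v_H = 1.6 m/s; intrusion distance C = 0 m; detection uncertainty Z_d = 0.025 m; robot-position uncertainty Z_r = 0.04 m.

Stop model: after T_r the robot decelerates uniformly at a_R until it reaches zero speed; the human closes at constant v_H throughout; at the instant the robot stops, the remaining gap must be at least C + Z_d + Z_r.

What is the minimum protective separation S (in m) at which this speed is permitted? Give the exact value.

stop time T_s = (43/20)/2 = 1.0750 s
robot covers v_R·T_r = 2.1500·0.2500 = 0.5375 m before braking
robot covers 2.1500·1.0750 − ½·2.0000·1.0750² = 1.1556 m while stopping
human over T_r+T_s: 1.6000·(0.2500+1.0750) = 2.1200 m
residual clearance needed = 0.0000+0.0250+0.0400 = 0.0650 m
S_min ≈ 0.5375+1.1556+2.1200+0.0650  ⇒  S_min = 1241/320 m

S_min = 1241/320 m = 3.8781 m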